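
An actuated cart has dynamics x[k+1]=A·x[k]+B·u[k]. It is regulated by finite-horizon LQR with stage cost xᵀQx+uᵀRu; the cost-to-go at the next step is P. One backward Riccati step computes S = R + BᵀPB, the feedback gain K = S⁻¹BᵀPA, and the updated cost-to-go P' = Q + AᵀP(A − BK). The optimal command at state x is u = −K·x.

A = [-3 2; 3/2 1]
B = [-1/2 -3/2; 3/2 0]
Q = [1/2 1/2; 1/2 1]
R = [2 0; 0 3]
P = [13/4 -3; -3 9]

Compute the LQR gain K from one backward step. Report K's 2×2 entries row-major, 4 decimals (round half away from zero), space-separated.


1.1267 0.3833 1.0690 -0.8506

BᵀP = [-6.1250 15.0000; -4.8750 4.5000]
S = R + BᵀPB = [2 0; 0 3] + [25.5625 9.1875; 9.1875 7.3125] = [27.5625 9.1875; 9.1875 10.3125]
BᵀPA = [40.8750 2.7500; 21.3750 -5.2500]
K = S⁻¹·BᵀPA = [1.1267 0.3833; 1.0690 -0.8506]
A−BK = [-0.8332 0.9158; -0.1900 0.4251]
AᵀP(A−BK) = [7.5982 -3.4863; -3.4863 4.4804]
P' = Q + AᵀP(A−BK) = [8.0982 -2.9863; -2.9863 5.4804]
tr(P') = 13.5786


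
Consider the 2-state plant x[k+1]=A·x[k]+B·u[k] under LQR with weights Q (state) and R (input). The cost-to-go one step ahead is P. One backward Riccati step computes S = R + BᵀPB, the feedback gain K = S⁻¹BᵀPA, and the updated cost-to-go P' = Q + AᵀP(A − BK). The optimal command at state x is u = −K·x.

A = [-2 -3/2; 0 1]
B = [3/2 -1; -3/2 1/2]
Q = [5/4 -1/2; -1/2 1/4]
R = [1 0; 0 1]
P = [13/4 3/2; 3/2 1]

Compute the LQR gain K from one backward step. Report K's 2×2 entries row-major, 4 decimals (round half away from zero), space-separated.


-0.7059 -0.5294 1.1373 0.5196

BᵀP = [2.6250 0.7500; -2.5000 -1.0000]
S = R + BᵀPB = [1 0; 0 1] + [2.8125 -2.2500; -2.2500 2.0000] = [3.8125 -2.2500; -2.2500 3.0000]
BᵀPA = [-5.2500 -3.1875; 5.0000 2.7500]
K = S⁻¹·BᵀPA = [-0.7059 -0.5294; 1.1373 0.5196]
A−BK = [0.1961 -0.1863; -1.6275 -0.0539]
AᵀP(A−BK) = [3.6078 1.3725; 1.3725 0.6961]
P' = Q + AᵀP(A−BK) = [4.8578 0.8725; 0.8725 0.9461]
tr(P') = 5.8039


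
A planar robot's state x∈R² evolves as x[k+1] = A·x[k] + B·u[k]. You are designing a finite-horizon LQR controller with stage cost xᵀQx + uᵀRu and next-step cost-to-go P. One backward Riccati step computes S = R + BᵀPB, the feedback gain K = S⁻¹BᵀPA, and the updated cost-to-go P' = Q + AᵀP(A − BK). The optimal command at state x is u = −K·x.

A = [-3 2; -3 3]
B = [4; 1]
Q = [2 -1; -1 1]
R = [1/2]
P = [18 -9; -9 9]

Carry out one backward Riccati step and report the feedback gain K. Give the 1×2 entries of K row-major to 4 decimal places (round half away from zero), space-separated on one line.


BᵀP = [63.0000 -27.0000]
S = R + BᵀPB = [1/2] + [225.0000] = [225.5000]
BᵀPA = [-108.0000 45.0000]
K = S⁻¹·BᵀPA = [-0.4789 0.1996]
A−BK = [-1.0843 1.2018; -2.5211 2.8004]
AᵀP(A−BK) = [29.2749 -32.4479; -32.4479 36.0200]
P' = Q + AᵀP(A−BK) = [31.2749 -33.4479; -33.4479 37.0200]
tr(P') = 68.2949

-0.4789 0.1996


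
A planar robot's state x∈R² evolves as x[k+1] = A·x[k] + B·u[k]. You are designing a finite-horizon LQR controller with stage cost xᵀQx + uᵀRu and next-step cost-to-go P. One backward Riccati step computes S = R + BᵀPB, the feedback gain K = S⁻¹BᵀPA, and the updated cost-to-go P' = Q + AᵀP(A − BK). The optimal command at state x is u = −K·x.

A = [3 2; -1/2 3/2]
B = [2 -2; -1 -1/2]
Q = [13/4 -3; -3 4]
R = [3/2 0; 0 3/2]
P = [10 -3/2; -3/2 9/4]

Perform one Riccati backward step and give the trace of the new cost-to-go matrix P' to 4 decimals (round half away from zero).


BᵀP = [21.5000 -5.2500; -19.2500 1.8750]
S = R + BᵀPB = [3/2 0; 0 3/2] + [48.2500 -40.3750; -40.3750 37.5625] = [49.7500 -40.3750; -40.3750 39.0625]
BᵀPA = [67.1250 35.1250; -58.6875 -35.6875]
K = S⁻¹·BᵀPA = [0.8063 -0.2197; -0.6690 -1.1407]
A−BK = [0.0494 0.1580; -0.0281 0.7100]
AᵀP(A−BK) = [1.6769 0.8661; 0.8661 3.0714]
P' = Q + AᵀP(A−BK) = [4.9269 -2.1339; -2.1339 7.0714]
tr(P') = 11.9983

11.9983


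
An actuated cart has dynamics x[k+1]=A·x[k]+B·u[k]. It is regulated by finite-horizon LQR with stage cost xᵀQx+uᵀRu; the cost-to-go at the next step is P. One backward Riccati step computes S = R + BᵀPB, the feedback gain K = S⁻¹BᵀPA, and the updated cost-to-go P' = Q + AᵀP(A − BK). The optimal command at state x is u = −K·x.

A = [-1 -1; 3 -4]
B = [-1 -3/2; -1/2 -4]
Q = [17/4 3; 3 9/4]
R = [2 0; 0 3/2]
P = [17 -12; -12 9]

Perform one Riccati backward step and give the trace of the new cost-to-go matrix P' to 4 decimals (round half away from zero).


19.4869

BᵀP = [-11.0000 7.5000; 22.5000 -18.0000]
S = R + BᵀPB = [2 0; 0 3/2] + [7.2500 -13.5000; -13.5000 38.2500] = [9.2500 -13.5000; -13.5000 39.7500]
BᵀPA = [33.5000 -19.0000; -76.5000 49.5000]
K = S⁻¹·BᵀPA = [1.6117 -0.4692; -1.3771 1.0859]
A−BK = [-1.4540 0.1598; -1.7027 0.1092]
AᵀP(A−BK) = [10.6552 -4.2083; -4.2083 2.3316]
P' = Q + AᵀP(A−BK) = [14.9052 -1.2083; -1.2083 4.5816]
tr(P') = 19.4869


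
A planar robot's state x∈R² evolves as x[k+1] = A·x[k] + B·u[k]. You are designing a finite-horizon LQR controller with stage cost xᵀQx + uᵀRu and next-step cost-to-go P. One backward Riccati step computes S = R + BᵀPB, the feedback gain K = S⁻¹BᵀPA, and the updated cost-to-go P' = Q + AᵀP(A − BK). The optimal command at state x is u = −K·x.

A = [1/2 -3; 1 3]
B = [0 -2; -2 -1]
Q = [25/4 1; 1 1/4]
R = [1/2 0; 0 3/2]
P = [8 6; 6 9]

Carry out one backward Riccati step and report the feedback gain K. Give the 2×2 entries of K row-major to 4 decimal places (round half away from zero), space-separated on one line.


BᵀP = [-12.0000 -18.0000; -22.0000 -21.0000]
S = R + BᵀPB = [1/2 0; 0 3/2] + [36.0000 42.0000; 42.0000 65.0000] = [36.5000 42.0000; 42.0000 66.5000]
BᵀPA = [-24.0000 -18.0000; -32.0000 3.0000]
K = S⁻¹·BᵀPA = [-0.3799 -1.9947; -0.2412 1.3049]
A−BK = [0.0175 -0.3901; -0.0011 0.3155]
AᵀP(A−BK) = [0.1617 -0.1153; -0.1153 5.1802]
P' = Q + AᵀP(A−BK) = [6.4117 0.8847; 0.8847 5.4302]
tr(P') = 11.8419

-0.3799 -1.9947 -0.2412 1.3049


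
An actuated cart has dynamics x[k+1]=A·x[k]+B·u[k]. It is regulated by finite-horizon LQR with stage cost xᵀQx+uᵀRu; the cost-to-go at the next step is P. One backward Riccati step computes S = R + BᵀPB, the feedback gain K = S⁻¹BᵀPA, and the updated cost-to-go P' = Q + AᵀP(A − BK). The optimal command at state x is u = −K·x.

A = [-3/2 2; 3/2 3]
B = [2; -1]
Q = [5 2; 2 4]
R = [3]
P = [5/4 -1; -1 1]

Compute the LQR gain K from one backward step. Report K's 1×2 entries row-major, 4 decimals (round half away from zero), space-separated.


-0.7500 -0.1538

BᵀP = [3.5000 -3.0000]
S = R + BᵀPB = [3] + [10.0000] = [13.0000]
BᵀPA = [-9.7500 -2.0000]
K = S⁻¹·BᵀPA = [-0.7500 -0.1538]
A−BK = [0.0000 2.3077; 0.7500 2.8462]
AᵀP(A−BK) = [2.2500 0.7500; 0.7500 1.6923]
P' = Q + AᵀP(A−BK) = [7.2500 2.7500; 2.7500 5.6923]
tr(P') = 12.9423


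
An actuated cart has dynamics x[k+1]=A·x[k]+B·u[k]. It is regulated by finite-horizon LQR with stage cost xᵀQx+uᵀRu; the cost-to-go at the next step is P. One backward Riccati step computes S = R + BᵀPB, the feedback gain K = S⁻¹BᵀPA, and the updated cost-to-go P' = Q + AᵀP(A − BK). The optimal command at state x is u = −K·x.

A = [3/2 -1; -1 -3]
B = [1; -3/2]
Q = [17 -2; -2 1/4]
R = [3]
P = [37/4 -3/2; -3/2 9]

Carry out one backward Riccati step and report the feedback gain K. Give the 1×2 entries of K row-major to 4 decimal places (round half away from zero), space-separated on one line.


0.8716 0.9054

BᵀP = [11.5000 -15.0000]
S = R + BᵀPB = [3] + [34.0000] = [37.0000]
BᵀPA = [32.2500 33.5000]
K = S⁻¹·BᵀPA = [0.8716 0.9054]
A−BK = [0.6284 -1.9054; 0.3074 -1.6419]
AᵀP(A−BK) = [6.2027 -10.8243; -10.8243 50.9189]
P' = Q + AᵀP(A−BK) = [23.2027 -12.8243; -12.8243 51.1689]
tr(P') = 74.3716


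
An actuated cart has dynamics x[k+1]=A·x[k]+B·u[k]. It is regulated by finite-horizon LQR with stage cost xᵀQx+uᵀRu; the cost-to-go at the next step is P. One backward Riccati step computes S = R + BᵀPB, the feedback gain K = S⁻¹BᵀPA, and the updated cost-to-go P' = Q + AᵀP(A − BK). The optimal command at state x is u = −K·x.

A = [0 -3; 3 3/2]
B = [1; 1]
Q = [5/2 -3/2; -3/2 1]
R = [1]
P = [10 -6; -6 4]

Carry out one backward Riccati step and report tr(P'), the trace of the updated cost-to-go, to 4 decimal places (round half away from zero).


105.5000

BᵀP = [4.0000 -2.0000]
S = R + BᵀPB = [1] + [2.0000] = [3.0000]
BᵀPA = [-6.0000 -15.0000]
K = S⁻¹·BᵀPA = [-2.0000 -5.0000]
A−BK = [2.0000 2.0000; 5.0000 6.5000]
AᵀP(A−BK) = [24.0000 42.0000; 42.0000 78.0000]
P' = Q + AᵀP(A−BK) = [26.5000 40.5000; 40.5000 79.0000]
tr(P') = 105.5000


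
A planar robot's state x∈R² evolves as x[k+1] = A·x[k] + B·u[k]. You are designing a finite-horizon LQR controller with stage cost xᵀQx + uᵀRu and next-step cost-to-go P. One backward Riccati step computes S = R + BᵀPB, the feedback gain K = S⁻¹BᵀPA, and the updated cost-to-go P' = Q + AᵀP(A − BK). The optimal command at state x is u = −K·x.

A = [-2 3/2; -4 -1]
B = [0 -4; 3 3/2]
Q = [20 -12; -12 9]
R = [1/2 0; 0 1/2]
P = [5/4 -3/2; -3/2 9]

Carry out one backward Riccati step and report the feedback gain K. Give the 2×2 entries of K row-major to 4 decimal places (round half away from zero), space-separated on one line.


BᵀP = [-4.5000 27.0000; -7.2500 19.5000]
S = R + BᵀPB = [1/2 0; 0 1/2] + [81.0000 58.5000; 58.5000 58.2500] = [81.5000 58.5000; 58.5000 58.7500]
BᵀPA = [-99.0000 -33.7500; -63.5000 -30.3750]
K = S⁻¹·BᵀPA = [-1.5386 -0.1507; 0.4512 -0.3669]
A−BK = [-0.1953 0.0323; -0.0610 0.0026]
AᵀP(A−BK) = [1.3308 0.0276; 0.0276 0.0798]
P' = Q + AᵀP(A−BK) = [21.3308 -11.9724; -11.9724 9.0798]
tr(P') = 30.4106

-1.5386 -0.1507 0.4512 -0.3669


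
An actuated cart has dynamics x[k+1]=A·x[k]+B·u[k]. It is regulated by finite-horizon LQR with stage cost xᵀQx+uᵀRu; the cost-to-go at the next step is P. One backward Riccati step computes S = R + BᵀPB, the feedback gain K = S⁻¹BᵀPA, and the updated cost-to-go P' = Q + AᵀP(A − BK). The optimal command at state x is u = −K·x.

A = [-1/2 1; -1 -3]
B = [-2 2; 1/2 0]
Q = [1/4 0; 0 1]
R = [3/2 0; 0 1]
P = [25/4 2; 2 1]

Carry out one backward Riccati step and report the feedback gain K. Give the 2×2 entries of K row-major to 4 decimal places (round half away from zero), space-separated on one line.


BᵀP = [-11.5000 -3.5000; 12.5000 4.0000]
S = R + BᵀPB = [3/2 0; 0 1] + [21.2500 -23.0000; -23.0000 25.0000] = [22.7500 -23.0000; -23.0000 26.0000]
BᵀPA = [9.2500 -1.0000; -10.2500 0.5000]
K = S⁻¹·BᵀPA = [0.0760 -0.2320; -0.3270 -0.1860]
A−BK = [0.3060 0.9080; -1.0380 -2.8840]
AᵀP(A−BK) = [0.5078 1.1145; 1.1145 3.1110]
P' = Q + AᵀP(A−BK) = [0.7578 1.1145; 1.1145 4.1110]
tr(P') = 4.8688

0.0760 -0.2320 -0.3270 -0.1860


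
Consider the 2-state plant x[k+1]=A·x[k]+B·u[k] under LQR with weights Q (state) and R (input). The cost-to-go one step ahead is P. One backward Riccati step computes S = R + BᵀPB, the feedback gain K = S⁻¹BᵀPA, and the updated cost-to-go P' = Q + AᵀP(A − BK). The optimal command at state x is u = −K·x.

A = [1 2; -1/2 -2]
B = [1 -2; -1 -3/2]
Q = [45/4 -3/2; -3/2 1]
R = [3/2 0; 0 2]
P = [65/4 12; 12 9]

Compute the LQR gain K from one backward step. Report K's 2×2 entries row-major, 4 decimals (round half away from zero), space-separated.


BᵀP = [4.2500 3.0000; -50.5000 -37.5000]
S = R + BᵀPB = [3/2 0; 0 2] + [1.2500 -13.0000; -13.0000 157.2500] = [2.7500 -13.0000; -13.0000 159.2500]
BᵀPA = [2.7500 2.5000; -31.7500 -26.0000]
K = S⁻¹·BᵀPA = [0.0937 0.2236; -0.1917 -0.1450]
A−BK = [0.5229 1.4864; -0.6939 -1.9940]
AᵀP(A−BK) = [0.1551 0.2810; 0.2810 0.6707]
P' = Q + AᵀP(A−BK) = [11.4051 -1.2190; -1.2190 1.6707]
tr(P') = 13.0758

0.0937 0.2236 -0.1917 -0.1450


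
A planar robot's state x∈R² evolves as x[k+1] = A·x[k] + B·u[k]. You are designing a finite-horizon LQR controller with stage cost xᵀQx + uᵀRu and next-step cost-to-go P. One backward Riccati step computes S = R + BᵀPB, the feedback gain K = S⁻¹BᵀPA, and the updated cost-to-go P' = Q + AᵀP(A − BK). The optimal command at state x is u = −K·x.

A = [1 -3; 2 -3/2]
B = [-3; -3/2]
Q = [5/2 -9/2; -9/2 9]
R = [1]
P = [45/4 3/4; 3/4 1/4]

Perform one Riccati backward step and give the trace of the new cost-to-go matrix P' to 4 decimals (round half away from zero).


BᵀP = [-34.8750 -2.6250]
S = R + BᵀPB = [1] + [108.5625] = [109.5625]
BᵀPA = [-40.1250 108.5625]
K = S⁻¹·BᵀPA = [-0.3662 0.9909]
A−BK = [-0.0987 -0.0274; 1.4507 -0.0137]
AᵀP(A−BK) = [0.5550 -0.3662; -0.3662 0.9909]
P' = Q + AᵀP(A−BK) = [3.0550 -4.8662; -4.8662 9.9909]
tr(P') = 13.0459

13.0459


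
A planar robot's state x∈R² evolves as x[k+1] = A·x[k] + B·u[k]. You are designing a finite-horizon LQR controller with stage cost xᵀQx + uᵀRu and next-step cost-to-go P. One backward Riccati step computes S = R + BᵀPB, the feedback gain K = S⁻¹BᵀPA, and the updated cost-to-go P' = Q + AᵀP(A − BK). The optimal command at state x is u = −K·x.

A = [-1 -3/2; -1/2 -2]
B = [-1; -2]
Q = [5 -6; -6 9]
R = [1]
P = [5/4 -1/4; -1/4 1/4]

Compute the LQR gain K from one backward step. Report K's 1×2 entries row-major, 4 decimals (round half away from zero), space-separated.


0.3889 0.7222

BᵀP = [-0.7500 -0.2500]
S = R + BᵀPB = [1] + [1.2500] = [2.2500]
BᵀPA = [0.8750 1.6250]
K = S⁻¹·BᵀPA = [0.3889 0.7222]
A−BK = [-0.6111 -0.7778; 0.2778 -0.5556]
AᵀP(A−BK) = [0.7222 0.8056; 0.8056 1.1389]
P' = Q + AᵀP(A−BK) = [5.7222 -5.1944; -5.1944 10.1389]
tr(P') = 15.8611


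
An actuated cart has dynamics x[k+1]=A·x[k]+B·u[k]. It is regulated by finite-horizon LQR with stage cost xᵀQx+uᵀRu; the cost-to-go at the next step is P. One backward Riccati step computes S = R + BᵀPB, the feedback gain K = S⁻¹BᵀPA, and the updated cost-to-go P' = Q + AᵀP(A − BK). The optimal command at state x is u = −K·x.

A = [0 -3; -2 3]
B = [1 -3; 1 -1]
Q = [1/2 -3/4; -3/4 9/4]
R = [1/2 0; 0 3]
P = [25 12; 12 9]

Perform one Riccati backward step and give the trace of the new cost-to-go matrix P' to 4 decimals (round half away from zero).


29.1086

BᵀP = [37.0000 21.0000; -87.0000 -45.0000]
S = R + BᵀPB = [1/2 0; 0 3] + [58.0000 -132.0000; -132.0000 306.0000] = [58.5000 -132.0000; -132.0000 309.0000]
BᵀPA = [-42.0000 -48.0000; 90.0000 126.0000]
K = S⁻¹·BᵀPA = [-1.6828 2.7586; -0.4276 1.5862]
A−BK = [0.4000 -1.0000; -0.7448 1.8276]
AᵀP(A−BK) = [3.8069 -8.8966; -8.8966 22.5517]
P' = Q + AᵀP(A−BK) = [4.3069 -9.6466; -9.6466 24.8017]
tr(P') = 29.1086


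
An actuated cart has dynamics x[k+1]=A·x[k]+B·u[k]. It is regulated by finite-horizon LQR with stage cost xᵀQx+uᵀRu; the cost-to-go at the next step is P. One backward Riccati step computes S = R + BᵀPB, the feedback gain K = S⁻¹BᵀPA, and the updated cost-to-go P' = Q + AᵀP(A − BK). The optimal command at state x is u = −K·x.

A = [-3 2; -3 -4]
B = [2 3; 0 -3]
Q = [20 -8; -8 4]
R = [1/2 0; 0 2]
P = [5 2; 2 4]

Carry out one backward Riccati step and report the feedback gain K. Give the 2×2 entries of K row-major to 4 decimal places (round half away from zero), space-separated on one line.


-2.8335 -0.8882 0.8937 1.2338

BᵀP = [10.0000 4.0000; 9.0000 -6.0000]
S = R + BᵀPB = [1/2 0; 0 2] + [20.0000 18.0000; 18.0000 45.0000] = [20.5000 18.0000; 18.0000 47.0000]
BᵀPA = [-42.0000 4.0000; -9.0000 42.0000]
K = S⁻¹·BᵀPA = [-2.8335 -0.8882; 0.8937 1.2338]
A−BK = [-0.0141 0.0751; -0.3190 -0.2987]
AᵀP(A−BK) = [6.0375 3.7998; 3.7998 3.7342]
P' = Q + AᵀP(A−BK) = [26.0375 -4.2002; -4.2002 7.7342]
tr(P') = 33.7717


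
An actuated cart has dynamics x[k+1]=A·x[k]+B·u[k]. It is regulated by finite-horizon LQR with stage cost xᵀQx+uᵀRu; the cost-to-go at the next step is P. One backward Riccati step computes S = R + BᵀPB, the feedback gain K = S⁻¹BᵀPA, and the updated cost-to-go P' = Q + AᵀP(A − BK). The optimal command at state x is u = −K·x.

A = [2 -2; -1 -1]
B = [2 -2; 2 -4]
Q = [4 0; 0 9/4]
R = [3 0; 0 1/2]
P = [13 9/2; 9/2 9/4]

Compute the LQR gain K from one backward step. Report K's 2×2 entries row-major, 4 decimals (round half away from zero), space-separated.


BᵀP = [35.0000 13.5000; -44.0000 -18.0000]
S = R + BᵀPB = [3 0; 0 1/2] + [97.0000 -124.0000; -124.0000 160.0000] = [100.0000 -124.0000; -124.0000 160.5000]
BᵀPA = [56.5000 -83.5000; -70.0000 106.0000]
K = S⁻¹·BᵀPA = [0.5760 -0.3824; 0.0089 0.3650]
A−BK = [0.8657 -0.5052; -2.1165 1.2248]
AᵀP(A−BK) = [4.3270 -2.5944; -2.5944 1.6296]
P' = Q + AᵀP(A−BK) = [8.3270 -2.5944; -2.5944 3.8796]
tr(P') = 12.2066

0.5760 -0.3824 0.0089 0.3650


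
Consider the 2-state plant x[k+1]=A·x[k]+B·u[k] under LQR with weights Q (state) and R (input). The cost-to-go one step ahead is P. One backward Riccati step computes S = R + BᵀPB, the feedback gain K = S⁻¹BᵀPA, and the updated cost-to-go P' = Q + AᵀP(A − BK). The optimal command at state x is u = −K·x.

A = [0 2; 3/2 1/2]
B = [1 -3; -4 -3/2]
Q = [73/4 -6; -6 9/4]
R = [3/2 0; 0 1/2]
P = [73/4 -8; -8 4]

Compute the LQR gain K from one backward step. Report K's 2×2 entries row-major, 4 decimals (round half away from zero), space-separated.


-0.3027 0.1214 -0.0760 -0.6150

BᵀP = [50.2500 -24.0000; -42.7500 18.0000]
S = R + BᵀPB = [3/2 0; 0 1/2] + [146.2500 -114.7500; -114.7500 101.2500] = [147.7500 -114.7500; -114.7500 101.7500]
BᵀPA = [-36.0000 88.5000; 27.0000 -76.5000]
K = S⁻¹·BᵀPA = [-0.3027 0.1214; -0.0760 -0.6150]
A−BK = [0.0748 0.0338; 0.1754 0.0631]
AᵀP(A−BK) = [0.1555 -0.0265; -0.0265 0.2138]
P' = Q + AᵀP(A−BK) = [18.4055 -6.0265; -6.0265 2.4638]
tr(P') = 20.8694


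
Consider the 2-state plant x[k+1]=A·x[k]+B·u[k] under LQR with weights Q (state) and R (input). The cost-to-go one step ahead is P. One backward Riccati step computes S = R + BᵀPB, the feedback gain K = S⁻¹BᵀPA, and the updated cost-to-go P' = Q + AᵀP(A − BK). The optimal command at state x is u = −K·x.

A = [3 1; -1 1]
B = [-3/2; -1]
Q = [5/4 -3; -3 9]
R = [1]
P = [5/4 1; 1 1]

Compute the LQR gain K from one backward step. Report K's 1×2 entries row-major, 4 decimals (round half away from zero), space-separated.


-0.7840 -0.6880

BᵀP = [-2.8750 -2.5000]
S = R + BᵀPB = [1] + [6.8125] = [7.8125]
BᵀPA = [-6.1250 -5.3750]
K = S⁻¹·BᵀPA = [-0.7840 -0.6880]
A−BK = [1.8240 -0.0320; -1.7840 0.3120]
AᵀP(A−BK) = [1.4480 0.5360; 0.5360 0.5520]
P' = Q + AᵀP(A−BK) = [2.6980 -2.4640; -2.4640 9.5520]
tr(P') = 12.2500


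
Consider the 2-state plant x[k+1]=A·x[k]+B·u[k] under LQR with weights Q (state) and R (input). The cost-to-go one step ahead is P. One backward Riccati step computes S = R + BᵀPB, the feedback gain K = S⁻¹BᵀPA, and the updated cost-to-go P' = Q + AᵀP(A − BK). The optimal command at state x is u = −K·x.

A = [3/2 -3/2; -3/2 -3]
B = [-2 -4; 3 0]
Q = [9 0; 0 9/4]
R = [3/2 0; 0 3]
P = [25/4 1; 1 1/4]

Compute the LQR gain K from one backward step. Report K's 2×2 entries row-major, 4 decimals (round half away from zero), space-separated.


BᵀP = [-9.5000 -1.2500; -25.0000 -4.0000]
S = R + BᵀPB = [3/2 0; 0 3] + [15.2500 38.0000; 38.0000 100.0000] = [16.7500 38.0000; 38.0000 103.0000]
BᵀPA = [-12.3750 18.0000; -31.5000 49.5000]
K = S⁻¹·BᵀPA = [-0.2760 -0.0960; -0.2040 0.5160]
A−BK = [0.1320 0.3720; -0.6720 -2.7120]
AᵀP(A−BK) = [0.2835 -0.1215; -0.1215 1.4985]
P' = Q + AᵀP(A−BK) = [9.2835 -0.1215; -0.1215 3.7485]
tr(P') = 13.0320

-0.2760 -0.0960 -0.2040 0.5160


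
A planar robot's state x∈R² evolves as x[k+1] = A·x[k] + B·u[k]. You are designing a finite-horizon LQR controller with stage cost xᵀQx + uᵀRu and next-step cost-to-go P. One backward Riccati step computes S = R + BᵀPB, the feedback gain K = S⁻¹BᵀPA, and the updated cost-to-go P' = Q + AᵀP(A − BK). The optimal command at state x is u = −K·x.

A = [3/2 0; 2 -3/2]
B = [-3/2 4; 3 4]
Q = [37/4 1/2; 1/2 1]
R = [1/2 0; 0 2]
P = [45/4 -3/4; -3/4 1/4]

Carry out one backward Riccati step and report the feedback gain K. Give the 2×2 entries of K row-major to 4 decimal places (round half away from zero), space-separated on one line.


BᵀP = [-19.1250 1.8750; 42.0000 -2.0000]
S = R + BᵀPB = [1/2 0; 0 2] + [34.3125 -69.0000; -69.0000 160.0000] = [34.8125 -69.0000; -69.0000 162.0000]
BᵀPA = [-24.9375 -2.8125; 59.0000 3.0000]
K = S⁻¹·BᵀPA = [0.0354 -0.2830; 0.3793 -0.1020]
A−BK = [0.0360 -0.0164; 0.3766 -0.2431]
AᵀP(A−BK) = [0.3180 -0.1007; -0.1007 0.0727]
P' = Q + AᵀP(A−BK) = [9.5680 0.3993; 0.3993 1.0727]
tr(P') = 10.6407

0.0354 -0.2830 0.3793 -0.1020


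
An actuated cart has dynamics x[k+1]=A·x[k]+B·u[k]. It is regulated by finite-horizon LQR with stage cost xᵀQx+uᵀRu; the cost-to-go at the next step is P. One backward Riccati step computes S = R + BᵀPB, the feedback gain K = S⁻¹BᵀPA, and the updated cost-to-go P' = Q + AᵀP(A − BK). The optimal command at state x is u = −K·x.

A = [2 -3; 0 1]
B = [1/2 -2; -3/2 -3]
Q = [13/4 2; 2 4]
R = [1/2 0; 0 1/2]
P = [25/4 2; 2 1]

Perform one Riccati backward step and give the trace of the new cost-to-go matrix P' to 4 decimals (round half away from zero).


BᵀP = [0.1250 -0.5000; -18.5000 -7.0000]
S = R + BᵀPB = [1/2 0; 0 1/2] + [0.8125 1.2500; 1.2500 58.0000] = [1.3125 1.2500; 1.2500 58.5000]
BᵀPA = [0.2500 -0.8750; -37.0000 48.5000]
K = S⁻¹·BᵀPA = [0.8093 -1.4865; -0.6498 0.8608]
A−BK = [0.2958 -0.5351; -0.7354 1.3527]
AᵀP(A−BK) = [0.7561 -1.2779; -1.2779 2.1994]
P' = Q + AᵀP(A−BK) = [4.0061 0.7221; 0.7221 6.1994]
tr(P') = 10.2055

10.2055


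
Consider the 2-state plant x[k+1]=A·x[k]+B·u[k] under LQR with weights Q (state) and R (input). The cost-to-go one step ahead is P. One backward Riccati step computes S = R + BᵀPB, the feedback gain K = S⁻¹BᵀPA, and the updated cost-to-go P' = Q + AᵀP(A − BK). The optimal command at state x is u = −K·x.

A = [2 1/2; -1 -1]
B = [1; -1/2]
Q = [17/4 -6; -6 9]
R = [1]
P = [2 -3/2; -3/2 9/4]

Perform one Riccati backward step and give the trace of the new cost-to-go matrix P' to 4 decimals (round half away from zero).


BᵀP = [2.7500 -2.6250]
S = R + BᵀPB = [1] + [4.0625] = [5.0625]
BᵀPA = [8.1250 4.0000]
K = S⁻¹·BᵀPA = [1.6049 0.7901]
A−BK = [0.3951 -0.2901; -0.1975 -0.6049]
AᵀP(A−BK) = [3.2099 1.5802; 1.5802 1.0895]
P' = Q + AᵀP(A−BK) = [7.4599 -4.4198; -4.4198 10.0895]
tr(P') = 17.5494

17.5494


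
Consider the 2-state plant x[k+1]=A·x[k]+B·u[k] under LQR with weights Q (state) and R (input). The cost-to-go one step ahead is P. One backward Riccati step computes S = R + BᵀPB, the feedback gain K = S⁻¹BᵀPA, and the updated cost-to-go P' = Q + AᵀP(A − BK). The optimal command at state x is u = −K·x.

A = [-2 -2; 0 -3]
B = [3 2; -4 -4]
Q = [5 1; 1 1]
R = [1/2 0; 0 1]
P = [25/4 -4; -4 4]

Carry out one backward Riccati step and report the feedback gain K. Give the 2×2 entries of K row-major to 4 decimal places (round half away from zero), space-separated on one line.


-0.8176 -1.1195 0.5935 1.4168

BᵀP = [34.7500 -28.0000; 28.5000 -24.0000]
S = R + BᵀPB = [1/2 0; 0 1] + [216.2500 181.5000; 181.5000 153.0000] = [216.7500 181.5000; 181.5000 154.0000]
BᵀPA = [-69.5000 14.5000; -57.0000 15.0000]
K = S⁻¹·BᵀPA = [-0.8176 -1.1195; 0.5935 1.4168]
A−BK = [-0.7341 -1.4751; -0.8965 -1.8107]
AᵀP(A−BK) = [2.0046 3.9531; 3.9531 7.9806]
P' = Q + AᵀP(A−BK) = [7.0046 4.9531; 4.9531 8.9806]
tr(P') = 15.9851


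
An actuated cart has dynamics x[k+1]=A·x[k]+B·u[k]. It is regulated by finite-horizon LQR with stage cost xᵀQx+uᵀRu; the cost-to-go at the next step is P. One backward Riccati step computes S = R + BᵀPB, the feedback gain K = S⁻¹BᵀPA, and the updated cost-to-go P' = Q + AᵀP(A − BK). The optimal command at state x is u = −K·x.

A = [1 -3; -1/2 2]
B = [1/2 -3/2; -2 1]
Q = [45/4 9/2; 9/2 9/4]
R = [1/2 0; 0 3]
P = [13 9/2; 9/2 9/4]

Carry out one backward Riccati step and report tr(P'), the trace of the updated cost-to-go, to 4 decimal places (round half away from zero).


24.9975

BᵀP = [-2.5000 -2.2500; -15.0000 -4.5000]
S = R + BᵀPB = [1/2 0; 0 3] + [3.2500 1.5000; 1.5000 18.0000] = [3.7500 1.5000; 1.5000 21.0000]
BᵀPA = [-1.3750 3.0000; -12.7500 36.0000]
K = S⁻¹·BᵀPA = [-0.1275 0.1176; -0.5980 1.7059]
A−BK = [0.1667 -0.5000; -0.1569 0.5294]
AᵀP(A−BK) = [1.2623 -3.5882; -3.5882 10.2353]
P' = Q + AᵀP(A−BK) = [12.5123 0.9118; 0.9118 12.4853]
tr(P') = 24.9975


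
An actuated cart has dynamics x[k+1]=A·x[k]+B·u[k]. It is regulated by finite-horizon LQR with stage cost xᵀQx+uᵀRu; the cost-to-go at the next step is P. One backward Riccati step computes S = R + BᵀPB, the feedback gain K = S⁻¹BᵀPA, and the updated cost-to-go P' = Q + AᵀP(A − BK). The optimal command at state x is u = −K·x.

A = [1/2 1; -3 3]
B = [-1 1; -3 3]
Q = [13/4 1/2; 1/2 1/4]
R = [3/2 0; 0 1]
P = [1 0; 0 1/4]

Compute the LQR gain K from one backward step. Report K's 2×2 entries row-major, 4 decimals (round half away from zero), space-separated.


0.1818 -0.3377 -0.2727 0.5065

BᵀP = [-1.0000 -0.7500; 1.0000 0.7500]
S = R + BᵀPB = [3/2 0; 0 1] + [3.2500 -3.2500; -3.2500 3.2500] = [4.7500 -3.2500; -3.2500 4.2500]
BᵀPA = [1.7500 -3.2500; -1.7500 3.2500]
K = S⁻¹·BᵀPA = [0.1818 -0.3377; -0.2727 0.5065]
A−BK = [0.9545 0.1558; -1.6364 0.4675]
AᵀP(A−BK) = [1.7045 -0.2727; -0.2727 0.5065]
P' = Q + AᵀP(A−BK) = [4.9545 0.2273; 0.2273 0.7565]
tr(P') = 5.7110


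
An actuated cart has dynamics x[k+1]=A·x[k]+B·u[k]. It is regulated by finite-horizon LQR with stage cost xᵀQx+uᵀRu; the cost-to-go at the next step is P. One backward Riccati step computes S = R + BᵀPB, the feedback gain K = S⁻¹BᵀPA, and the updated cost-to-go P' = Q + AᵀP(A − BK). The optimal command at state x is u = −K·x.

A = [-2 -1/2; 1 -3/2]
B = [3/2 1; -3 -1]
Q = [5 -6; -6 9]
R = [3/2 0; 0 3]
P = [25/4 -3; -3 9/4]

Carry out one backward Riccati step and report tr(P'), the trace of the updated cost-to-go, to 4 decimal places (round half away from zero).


17.3635

BᵀP = [18.3750 -11.2500; 9.2500 -5.2500]
S = R + BᵀPB = [3/2 0; 0 3] + [61.3125 29.6250; 29.6250 14.5000] = [62.8125 29.6250; 29.6250 17.5000]
BᵀPA = [-48.0000 7.6875; -23.7500 3.2500]
K = S⁻¹·BᵀPA = [-0.6156 0.1726; -0.3150 -0.1065]
A−BK = [-0.7616 -0.6524; -1.1618 -1.0886]
AᵀP(A−BK) = [2.2194 1.1313; 1.1313 1.1441]
P' = Q + AᵀP(A−BK) = [7.2194 -4.8687; -4.8687 10.1441]
tr(P') = 17.3635


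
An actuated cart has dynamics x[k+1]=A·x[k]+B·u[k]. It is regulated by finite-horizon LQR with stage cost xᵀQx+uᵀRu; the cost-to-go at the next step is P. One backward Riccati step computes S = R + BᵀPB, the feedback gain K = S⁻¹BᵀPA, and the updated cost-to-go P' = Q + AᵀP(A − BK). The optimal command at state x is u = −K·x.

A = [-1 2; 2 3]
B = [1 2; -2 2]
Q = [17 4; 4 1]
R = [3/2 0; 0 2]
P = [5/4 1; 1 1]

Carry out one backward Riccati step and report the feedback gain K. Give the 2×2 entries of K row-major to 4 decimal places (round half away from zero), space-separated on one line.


-0.2875 -0.3000 0.1313 1.0500

BᵀP = [-0.7500 -1.0000; 4.5000 4.0000]
S = R + BᵀPB = [3/2 0; 0 2] + [1.2500 -3.5000; -3.5000 17.0000] = [2.7500 -3.5000; -3.5000 19.0000]
BᵀPA = [-1.2500 -4.5000; 3.5000 21.0000]
K = S⁻¹·BᵀPA = [-0.2875 -0.3000; 0.1313 1.0500]
A−BK = [-0.9750 0.2000; 1.1625 0.3000]
AᵀP(A−BK) = [0.4313 0.4500; 0.4500 2.6000]
P' = Q + AᵀP(A−BK) = [17.4313 4.4500; 4.4500 3.6000]
tr(P') = 21.0313


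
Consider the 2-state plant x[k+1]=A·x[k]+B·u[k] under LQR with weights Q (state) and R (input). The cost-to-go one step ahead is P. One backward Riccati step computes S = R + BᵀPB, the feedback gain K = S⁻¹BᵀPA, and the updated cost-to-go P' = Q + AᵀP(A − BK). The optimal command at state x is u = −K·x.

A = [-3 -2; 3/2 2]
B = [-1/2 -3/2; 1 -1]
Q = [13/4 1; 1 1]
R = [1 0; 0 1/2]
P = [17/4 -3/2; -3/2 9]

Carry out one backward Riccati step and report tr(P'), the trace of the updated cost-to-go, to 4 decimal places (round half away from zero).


16.8448

BᵀP = [-3.6250 9.7500; -4.8750 -6.7500]
S = R + BᵀPB = [1 0; 0 1/2] + [11.5625 -4.3125; -4.3125 14.0625] = [12.5625 -4.3125; -4.3125 14.5625]
BᵀPA = [25.5000 26.7500; 4.5000 -3.7500]
K = S⁻¹·BᵀPA = [2.3776 2.2719; 1.0131 0.4153]
A−BK = [-0.2915 -0.2411; 0.1355 0.1434]
AᵀP(A−BK) = [6.8112 6.1974; 6.1974 5.7836]
P' = Q + AᵀP(A−BK) = [10.0612 7.1974; 7.1974 6.7836]
tr(P') = 16.8448


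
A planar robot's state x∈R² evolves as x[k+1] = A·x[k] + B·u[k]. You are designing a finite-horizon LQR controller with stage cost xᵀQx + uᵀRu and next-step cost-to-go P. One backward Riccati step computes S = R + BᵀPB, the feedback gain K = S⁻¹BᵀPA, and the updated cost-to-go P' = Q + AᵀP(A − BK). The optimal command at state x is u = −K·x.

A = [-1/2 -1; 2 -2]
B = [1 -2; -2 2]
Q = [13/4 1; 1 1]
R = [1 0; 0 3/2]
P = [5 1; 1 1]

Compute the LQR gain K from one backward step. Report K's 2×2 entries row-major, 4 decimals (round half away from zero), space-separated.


-0.7134 1.1341 -0.0976 0.9756

BᵀP = [3.0000 -1.0000; -8.0000 0.0000]
S = R + BᵀPB = [1 0; 0 3/2] + [5.0000 -8.0000; -8.0000 16.0000] = [6.0000 -8.0000; -8.0000 17.5000]
BᵀPA = [-3.5000 -1.0000; 4.0000 8.0000]
K = S⁻¹·BᵀPA = [-0.7134 1.1341; -0.0976 0.9756]
A−BK = [0.0183 -0.1829; 0.7683 -1.6829]
AᵀP(A−BK) = [1.1433 -2.4329; -2.4329 6.3293]
P' = Q + AᵀP(A−BK) = [4.3933 -1.4329; -1.4329 7.3293]
tr(P') = 11.7226


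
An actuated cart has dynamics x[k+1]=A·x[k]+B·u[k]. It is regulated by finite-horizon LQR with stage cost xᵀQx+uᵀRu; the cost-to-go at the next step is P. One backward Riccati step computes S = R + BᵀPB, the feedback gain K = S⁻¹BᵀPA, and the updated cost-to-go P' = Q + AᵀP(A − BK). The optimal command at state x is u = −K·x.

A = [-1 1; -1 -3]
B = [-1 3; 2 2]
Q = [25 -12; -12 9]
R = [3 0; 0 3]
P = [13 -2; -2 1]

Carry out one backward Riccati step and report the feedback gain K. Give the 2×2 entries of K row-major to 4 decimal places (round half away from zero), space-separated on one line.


BᵀP = [-17.0000 4.0000; 35.0000 -4.0000]
S = R + BᵀPB = [3 0; 0 3] + [25.0000 -43.0000; -43.0000 97.0000] = [28.0000 -43.0000; -43.0000 100.0000]
BᵀPA = [13.0000 -29.0000; -31.0000 47.0000]
K = S⁻¹·BᵀPA = [-0.0347 -0.9243; -0.3249 0.0726]
A−BK = [-0.0599 -0.1420; -0.2808 -1.2965]
AᵀP(A−BK) = [0.3785 0.2650; 0.2650 3.7855]
P' = Q + AᵀP(A−BK) = [25.3785 -11.7350; -11.7350 12.7855]
tr(P') = 38.1640

-0.0347 -0.9243 -0.3249 0.0726


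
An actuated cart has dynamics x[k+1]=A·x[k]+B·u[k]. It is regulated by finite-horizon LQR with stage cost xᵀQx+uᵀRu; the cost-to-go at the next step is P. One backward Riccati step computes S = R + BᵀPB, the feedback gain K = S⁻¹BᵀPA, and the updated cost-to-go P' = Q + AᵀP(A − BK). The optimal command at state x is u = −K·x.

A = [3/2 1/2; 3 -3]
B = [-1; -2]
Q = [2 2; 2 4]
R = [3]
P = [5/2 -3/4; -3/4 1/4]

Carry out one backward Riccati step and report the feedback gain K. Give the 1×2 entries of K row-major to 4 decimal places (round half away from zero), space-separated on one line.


-0.2143 -0.3571

BᵀP = [-1.0000 0.2500]
S = R + BᵀPB = [3] + [0.5000] = [3.5000]
BᵀPA = [-0.7500 -1.2500]
K = S⁻¹·BᵀPA = [-0.2143 -0.3571]
A−BK = [1.2857 0.1429; 2.5714 -3.7143]
AᵀP(A−BK) = [0.9643 1.6071; 1.6071 4.6786]
P' = Q + AᵀP(A−BK) = [2.9643 3.6071; 3.6071 8.6786]
tr(P') = 11.6429


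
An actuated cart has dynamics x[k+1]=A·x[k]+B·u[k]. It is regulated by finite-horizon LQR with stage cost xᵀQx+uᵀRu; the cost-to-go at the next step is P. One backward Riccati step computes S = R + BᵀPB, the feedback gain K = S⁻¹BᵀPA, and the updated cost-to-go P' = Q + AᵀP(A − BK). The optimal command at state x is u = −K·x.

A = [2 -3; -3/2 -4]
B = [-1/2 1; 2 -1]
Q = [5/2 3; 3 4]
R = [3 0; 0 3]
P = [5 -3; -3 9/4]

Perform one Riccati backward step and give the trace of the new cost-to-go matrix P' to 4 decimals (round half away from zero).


19.2171

BᵀP = [-8.5000 6.0000; 8.0000 -5.2500]
S = R + BᵀPB = [3 0; 0 3] + [16.2500 -14.5000; -14.5000 13.2500] = [19.2500 -14.5000; -14.5000 16.2500]
BᵀPA = [-26.0000 1.5000; 23.8750 -3.0000]
K = S⁻¹·BᵀPA = [-0.7441 -0.1865; 0.8053 -0.3510]
A−BK = [0.8227 -2.7422; 0.7934 -3.9781]
AᵀP(A−BK) = [4.4904 -2.4680; -2.4680 8.2267]
P' = Q + AᵀP(A−BK) = [6.9904 0.5320; 0.5320 12.2267]
tr(P') = 19.2171


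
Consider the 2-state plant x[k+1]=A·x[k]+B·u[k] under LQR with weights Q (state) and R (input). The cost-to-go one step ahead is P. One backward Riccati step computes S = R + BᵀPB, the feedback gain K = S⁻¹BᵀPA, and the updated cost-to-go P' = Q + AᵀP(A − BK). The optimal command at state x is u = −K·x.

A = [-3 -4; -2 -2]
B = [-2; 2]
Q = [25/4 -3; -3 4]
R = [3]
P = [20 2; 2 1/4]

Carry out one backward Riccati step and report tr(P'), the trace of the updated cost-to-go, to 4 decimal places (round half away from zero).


38.4559

BᵀP = [-36.0000 -3.5000]
S = R + BᵀPB = [3] + [65.0000] = [68.0000]
BᵀPA = [115.0000 151.0000]
K = S⁻¹·BᵀPA = [1.6912 2.2206]
A−BK = [0.3824 0.4412; -5.3824 -6.4412]
AᵀP(A−BK) = [10.5147 13.6324; 13.6324 17.6912]
P' = Q + AᵀP(A−BK) = [16.7647 10.6324; 10.6324 21.6912]
tr(P') = 38.4559


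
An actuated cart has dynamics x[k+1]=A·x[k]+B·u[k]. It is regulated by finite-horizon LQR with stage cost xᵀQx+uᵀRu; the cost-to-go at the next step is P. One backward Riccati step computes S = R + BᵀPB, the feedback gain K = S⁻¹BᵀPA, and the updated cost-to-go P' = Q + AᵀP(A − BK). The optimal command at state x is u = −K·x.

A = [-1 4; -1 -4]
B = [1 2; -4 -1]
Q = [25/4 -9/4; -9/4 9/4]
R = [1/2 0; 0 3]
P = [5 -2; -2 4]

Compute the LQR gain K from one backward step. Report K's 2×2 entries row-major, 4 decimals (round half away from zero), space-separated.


0.3322 0.7761 -0.5319 1.3100

BᵀP = [13.0000 -18.0000; 12.0000 -8.0000]
S = R + BᵀPB = [1/2 0; 0 3] + [85.0000 44.0000; 44.0000 32.0000] = [85.5000 44.0000; 44.0000 35.0000]
BᵀPA = [5.0000 124.0000; -4.0000 80.0000]
K = S⁻¹·BᵀPA = [0.3322 0.7761; -0.5319 1.3100]
A−BK = [-0.2683 0.6039; -0.2030 0.4146]
AᵀP(A−BK) = [1.2111 -2.6408; -2.6408 6.9588]
P' = Q + AᵀP(A−BK) = [7.4611 -4.8908; -4.8908 9.2088]
tr(P') = 16.6699


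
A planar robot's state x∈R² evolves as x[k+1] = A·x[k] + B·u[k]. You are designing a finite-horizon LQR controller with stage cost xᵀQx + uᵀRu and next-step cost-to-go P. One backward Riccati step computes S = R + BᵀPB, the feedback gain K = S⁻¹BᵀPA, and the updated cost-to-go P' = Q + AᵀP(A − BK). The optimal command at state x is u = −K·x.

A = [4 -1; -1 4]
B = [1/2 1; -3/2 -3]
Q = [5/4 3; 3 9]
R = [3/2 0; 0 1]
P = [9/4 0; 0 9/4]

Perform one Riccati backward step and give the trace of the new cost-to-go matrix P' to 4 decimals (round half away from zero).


39.5000

BᵀP = [1.1250 -3.3750; 2.2500 -6.7500]
S = R + BᵀPB = [3/2 0; 0 1] + [5.6250 11.2500; 11.2500 22.5000] = [7.1250 11.2500; 11.2500 23.5000]
BᵀPA = [7.8750 -14.6250; 15.7500 -29.2500]
K = S⁻¹·BᵀPA = [0.1927 -0.3578; 0.5780 -1.0734]
A−BK = [3.3257 0.2523; 1.0229 0.2431]
AᵀP(A−BK) = [27.6296 1.7236; 1.7236 1.6204]
P' = Q + AᵀP(A−BK) = [28.8796 4.7236; 4.7236 10.6204]
tr(P') = 39.5000


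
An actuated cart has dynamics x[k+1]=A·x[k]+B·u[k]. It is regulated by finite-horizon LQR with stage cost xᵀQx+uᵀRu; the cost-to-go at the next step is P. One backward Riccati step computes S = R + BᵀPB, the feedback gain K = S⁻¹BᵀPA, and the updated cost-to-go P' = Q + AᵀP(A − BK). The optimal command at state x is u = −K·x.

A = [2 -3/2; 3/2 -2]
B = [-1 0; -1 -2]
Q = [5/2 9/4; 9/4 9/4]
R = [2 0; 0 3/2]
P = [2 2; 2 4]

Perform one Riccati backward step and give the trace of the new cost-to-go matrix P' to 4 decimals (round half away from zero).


BᵀP = [-4.0000 -6.0000; -4.0000 -8.0000]
S = R + BᵀPB = [2 0; 0 3/2] + [10.0000 12.0000; 12.0000 16.0000] = [12.0000 12.0000; 12.0000 17.5000]
BᵀPA = [-17.0000 18.0000; -20.0000 22.0000]
K = S⁻¹·BᵀPA = [-0.8712 0.7727; -0.5455 0.7273]
A−BK = [1.1288 -0.7273; -0.4621 0.2273]
AᵀP(A−BK) = [3.2803 -2.8182; -2.8182 2.5909]
P' = Q + AᵀP(A−BK) = [5.7803 -0.5682; -0.5682 4.8409]
tr(P') = 10.6212

10.6212


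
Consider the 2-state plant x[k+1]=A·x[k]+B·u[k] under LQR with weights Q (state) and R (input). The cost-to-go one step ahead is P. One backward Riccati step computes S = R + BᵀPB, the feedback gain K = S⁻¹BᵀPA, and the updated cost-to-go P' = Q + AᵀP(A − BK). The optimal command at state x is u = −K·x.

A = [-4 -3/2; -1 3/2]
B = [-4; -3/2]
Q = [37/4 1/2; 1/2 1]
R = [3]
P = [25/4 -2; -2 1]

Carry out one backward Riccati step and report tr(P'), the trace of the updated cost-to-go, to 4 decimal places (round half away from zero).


BᵀP = [-22.0000 6.5000]
S = R + BᵀPB = [3] + [78.2500] = [81.2500]
BᵀPA = [81.5000 42.7500]
K = S⁻¹·BᵀPA = [1.0031 0.5262]
A−BK = [0.0123 0.6046; 0.5046 2.2892]
AᵀP(A−BK) = [3.2492 2.1185; 2.1185 2.8194]
P' = Q + AᵀP(A−BK) = [12.4992 2.6185; 2.6185 3.8194]
tr(P') = 16.3187

16.3187


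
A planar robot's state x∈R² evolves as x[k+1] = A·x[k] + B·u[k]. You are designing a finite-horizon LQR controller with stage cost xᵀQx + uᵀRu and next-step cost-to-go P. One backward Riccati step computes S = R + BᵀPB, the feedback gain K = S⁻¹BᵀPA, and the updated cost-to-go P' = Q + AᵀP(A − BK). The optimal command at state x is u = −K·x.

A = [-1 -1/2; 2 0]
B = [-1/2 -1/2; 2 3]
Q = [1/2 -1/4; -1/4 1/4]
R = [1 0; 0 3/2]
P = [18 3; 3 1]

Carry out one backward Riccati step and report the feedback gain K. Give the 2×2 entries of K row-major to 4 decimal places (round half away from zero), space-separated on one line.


BᵀP = [-3.0000 0.5000; 0.0000 1.5000]
S = R + BᵀPB = [1 0; 0 3/2] + [2.5000 3.0000; 3.0000 4.5000] = [3.5000 3.0000; 3.0000 6.0000]
BᵀPA = [4.0000 1.5000; 3.0000 0.0000]
K = S⁻¹·BᵀPA = [1.2500 0.7500; -0.1250 -0.3750]
A−BK = [-0.4375 -0.3125; -0.1250 -0.3750]
AᵀP(A−BK) = [5.3750 4.1250; 4.1250 3.3750]
P' = Q + AᵀP(A−BK) = [5.8750 3.8750; 3.8750 3.6250]
tr(P') = 9.5000

1.2500 0.7500 -0.1250 -0.3750


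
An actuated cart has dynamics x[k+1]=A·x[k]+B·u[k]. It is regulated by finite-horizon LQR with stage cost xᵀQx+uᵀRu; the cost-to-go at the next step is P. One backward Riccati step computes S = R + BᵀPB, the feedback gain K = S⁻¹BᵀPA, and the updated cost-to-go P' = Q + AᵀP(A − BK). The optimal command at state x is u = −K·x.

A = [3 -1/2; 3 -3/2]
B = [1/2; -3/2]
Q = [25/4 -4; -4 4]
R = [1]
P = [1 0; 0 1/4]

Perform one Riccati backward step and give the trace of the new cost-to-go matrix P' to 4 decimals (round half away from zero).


BᵀP = [0.5000 -0.3750]
S = R + BᵀPB = [1] + [0.8125] = [1.8125]
BᵀPA = [0.3750 0.3125]
K = S⁻¹·BᵀPA = [0.2069 0.1724]
A−BK = [2.8966 -0.5862; 3.3103 -1.2414]
AᵀP(A−BK) = [11.1724 -2.6897; -2.6897 0.7586]
P' = Q + AᵀP(A−BK) = [17.4224 -6.6897; -6.6897 4.7586]
tr(P') = 22.1810

22.1810


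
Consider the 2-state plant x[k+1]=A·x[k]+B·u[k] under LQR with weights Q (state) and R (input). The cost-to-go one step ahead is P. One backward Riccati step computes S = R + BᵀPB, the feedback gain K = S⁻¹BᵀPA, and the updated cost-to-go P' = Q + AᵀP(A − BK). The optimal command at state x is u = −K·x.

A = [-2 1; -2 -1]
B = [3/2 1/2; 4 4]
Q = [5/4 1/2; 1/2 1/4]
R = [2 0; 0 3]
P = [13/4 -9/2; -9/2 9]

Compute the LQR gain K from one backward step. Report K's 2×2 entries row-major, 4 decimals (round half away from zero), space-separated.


BᵀP = [-13.1250 29.2500; -16.3750 33.7500]
S = R + BᵀPB = [2 0; 0 3] + [97.3125 110.4375; 110.4375 126.8125] = [99.3125 110.4375; 110.4375 129.8125]
BᵀPA = [-32.2500 -42.3750; -34.7500 -50.1250]
K = S⁻¹·BᵀPA = [-0.5014 0.0501; 0.1589 -0.4288]
A−BK = [-1.3273 1.1392; -0.6299 0.5146]
AᵀP(A−BK) = [2.3506 -1.7834; -1.7834 1.8816]
P' = Q + AᵀP(A−BK) = [3.6006 -1.2834; -1.2834 2.1316]
tr(P') = 5.7322

-0.5014 0.0501 0.1589 -0.4288
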